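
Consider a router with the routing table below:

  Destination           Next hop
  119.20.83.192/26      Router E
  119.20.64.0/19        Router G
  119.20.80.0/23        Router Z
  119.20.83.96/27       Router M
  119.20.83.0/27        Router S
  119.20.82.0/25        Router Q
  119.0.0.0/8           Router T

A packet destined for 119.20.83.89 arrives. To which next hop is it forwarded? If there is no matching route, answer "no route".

Router G

Routes whose prefix contains 119.20.83.89:
  119.0.0.0/8 (119.0.0.0 - 119.255.255.255) -> Router T
  119.20.64.0/19 (119.20.64.0 - 119.20.95.255) -> Router G
More-specific entries that do NOT match:
  119.20.83.96/27 (119.20.83.96 - 119.20.83.127) does not contain 119.20.83.89
  119.20.83.0/27 (119.20.83.0 - 119.20.83.31) does not contain 119.20.83.89
  119.20.83.192/26 (119.20.83.192 - 119.20.83.255) does not contain 119.20.83.89
  119.20.82.0/25 (119.20.82.0 - 119.20.82.127) does not contain 119.20.83.89
  119.20.80.0/23 (119.20.80.0 - 119.20.81.255) does not contain 119.20.83.89
Longest matching prefix is /19 -> next hop Router G.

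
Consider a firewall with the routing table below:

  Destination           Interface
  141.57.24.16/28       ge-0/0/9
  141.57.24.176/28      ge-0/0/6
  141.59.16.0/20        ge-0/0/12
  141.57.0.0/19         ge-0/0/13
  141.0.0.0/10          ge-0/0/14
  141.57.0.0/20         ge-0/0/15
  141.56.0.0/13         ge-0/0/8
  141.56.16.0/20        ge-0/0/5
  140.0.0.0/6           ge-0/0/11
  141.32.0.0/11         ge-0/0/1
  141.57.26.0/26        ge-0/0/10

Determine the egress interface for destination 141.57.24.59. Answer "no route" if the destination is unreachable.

Routes whose prefix contains 141.57.24.59:
  140.0.0.0/6 (140.0.0.0 - 143.255.255.255) -> ge-0/0/11
  141.0.0.0/10 (141.0.0.0 - 141.63.255.255) -> ge-0/0/14
  141.32.0.0/11 (141.32.0.0 - 141.63.255.255) -> ge-0/0/1
  141.56.0.0/13 (141.56.0.0 - 141.63.255.255) -> ge-0/0/8
  141.57.0.0/19 (141.57.0.0 - 141.57.31.255) -> ge-0/0/13
More-specific entries that do NOT match:
  141.57.24.16/28 (141.57.24.16 - 141.57.24.31) does not contain 141.57.24.59
  141.57.24.176/28 (141.57.24.176 - 141.57.24.191) does not contain 141.57.24.59
  141.57.26.0/26 (141.57.26.0 - 141.57.26.63) does not contain 141.57.24.59
  141.59.16.0/20 (141.59.16.0 - 141.59.31.255) does not contain 141.57.24.59
  141.57.0.0/20 (141.57.0.0 - 141.57.15.255) does not contain 141.57.24.59
  141.56.16.0/20 (141.56.16.0 - 141.56.31.255) does not contain 141.57.24.59
Longest matching prefix is /19 -> interface ge-0/0/13.

ge-0/0/13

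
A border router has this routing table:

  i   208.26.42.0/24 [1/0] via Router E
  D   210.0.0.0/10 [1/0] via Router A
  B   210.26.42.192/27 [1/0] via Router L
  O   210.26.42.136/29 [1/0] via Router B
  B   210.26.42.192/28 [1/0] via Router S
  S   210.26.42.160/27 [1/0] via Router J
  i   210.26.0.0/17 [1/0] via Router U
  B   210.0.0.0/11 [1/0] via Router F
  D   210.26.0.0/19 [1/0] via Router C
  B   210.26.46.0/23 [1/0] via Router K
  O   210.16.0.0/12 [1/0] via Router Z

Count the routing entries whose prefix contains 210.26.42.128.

Prefixes containing 210.26.42.128:
  210.0.0.0/10 (210.0.0.0 - 210.63.255.255)
  210.0.0.0/11 (210.0.0.0 - 210.31.255.255)
  210.16.0.0/12 (210.16.0.0 - 210.31.255.255)
  210.26.0.0/17 (210.26.0.0 - 210.26.127.255)
Total matching entries: 4.

4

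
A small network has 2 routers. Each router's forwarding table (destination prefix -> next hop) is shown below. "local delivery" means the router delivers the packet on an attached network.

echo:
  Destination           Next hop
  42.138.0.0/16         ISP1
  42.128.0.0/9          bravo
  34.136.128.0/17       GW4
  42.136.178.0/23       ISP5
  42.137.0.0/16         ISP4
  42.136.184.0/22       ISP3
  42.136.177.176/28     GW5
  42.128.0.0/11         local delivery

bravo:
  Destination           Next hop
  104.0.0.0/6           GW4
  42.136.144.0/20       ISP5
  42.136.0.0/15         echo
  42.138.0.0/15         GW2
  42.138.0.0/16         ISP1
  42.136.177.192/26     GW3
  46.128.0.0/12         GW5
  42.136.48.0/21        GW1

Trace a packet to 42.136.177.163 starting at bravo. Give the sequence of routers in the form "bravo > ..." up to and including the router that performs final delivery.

At bravo: longest match for 42.136.177.163 is 42.136.0.0/15 -> echo
At echo: longest match for 42.136.177.163 is 42.128.0.0/11 -> local delivery

bravo > echo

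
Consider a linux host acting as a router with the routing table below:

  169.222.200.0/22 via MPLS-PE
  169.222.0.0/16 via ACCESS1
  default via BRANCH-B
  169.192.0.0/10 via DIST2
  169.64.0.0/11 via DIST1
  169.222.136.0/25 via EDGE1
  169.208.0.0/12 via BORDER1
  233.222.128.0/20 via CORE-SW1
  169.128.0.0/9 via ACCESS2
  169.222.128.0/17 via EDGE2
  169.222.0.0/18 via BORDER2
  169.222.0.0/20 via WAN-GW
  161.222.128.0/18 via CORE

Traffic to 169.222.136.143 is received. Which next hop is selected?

EDGE2

Routes whose prefix contains 169.222.136.143:
  0.0.0.0/0 (default, matches everything) -> BRANCH-B
  169.128.0.0/9 (169.128.0.0 - 169.255.255.255) -> ACCESS2
  169.192.0.0/10 (169.192.0.0 - 169.255.255.255) -> DIST2
  169.208.0.0/12 (169.208.0.0 - 169.223.255.255) -> BORDER1
  169.222.0.0/16 (169.222.0.0 - 169.222.255.255) -> ACCESS1
  169.222.128.0/17 (169.222.128.0 - 169.222.255.255) -> EDGE2
More-specific entries that do NOT match:
  169.222.136.0/25 (169.222.136.0 - 169.222.136.127) does not contain 169.222.136.143
  169.222.200.0/22 (169.222.200.0 - 169.222.203.255) does not contain 169.222.136.143
  233.222.128.0/20 (233.222.128.0 - 233.222.143.255) does not contain 169.222.136.143
  169.222.0.0/20 (169.222.0.0 - 169.222.15.255) does not contain 169.222.136.143
  169.222.0.0/18 (169.222.0.0 - 169.222.63.255) does not contain 169.222.136.143
  161.222.128.0/18 (161.222.128.0 - 161.222.191.255) does not contain 169.222.136.143
Longest matching prefix is /17 -> next hop EDGE2.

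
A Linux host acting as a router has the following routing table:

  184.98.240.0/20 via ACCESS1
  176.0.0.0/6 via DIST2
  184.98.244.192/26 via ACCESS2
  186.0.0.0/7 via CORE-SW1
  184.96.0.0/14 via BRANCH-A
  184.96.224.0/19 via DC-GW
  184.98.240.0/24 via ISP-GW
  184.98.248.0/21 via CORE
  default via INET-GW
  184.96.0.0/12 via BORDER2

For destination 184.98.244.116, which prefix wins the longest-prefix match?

Entries matching 184.98.244.116:
  0.0.0.0/0 (default, matches everything)
  184.96.0.0/12 (184.96.0.0 - 184.111.255.255)
  184.96.0.0/14 (184.96.0.0 - 184.99.255.255)
  184.98.240.0/20 (184.98.240.0 - 184.98.255.255)
Most specific is 184.98.240.0/20.

184.98.240.0/20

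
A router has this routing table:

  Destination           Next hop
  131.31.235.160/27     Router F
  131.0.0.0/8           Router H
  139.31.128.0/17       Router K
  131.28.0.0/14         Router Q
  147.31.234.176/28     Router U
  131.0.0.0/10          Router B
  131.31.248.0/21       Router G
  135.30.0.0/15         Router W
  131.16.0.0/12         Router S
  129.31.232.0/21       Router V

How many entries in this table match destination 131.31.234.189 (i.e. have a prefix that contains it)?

4

Prefixes containing 131.31.234.189:
  131.0.0.0/8 (131.0.0.0 - 131.255.255.255)
  131.0.0.0/10 (131.0.0.0 - 131.63.255.255)
  131.16.0.0/12 (131.16.0.0 - 131.31.255.255)
  131.28.0.0/14 (131.28.0.0 - 131.31.255.255)
Total matching entries: 4.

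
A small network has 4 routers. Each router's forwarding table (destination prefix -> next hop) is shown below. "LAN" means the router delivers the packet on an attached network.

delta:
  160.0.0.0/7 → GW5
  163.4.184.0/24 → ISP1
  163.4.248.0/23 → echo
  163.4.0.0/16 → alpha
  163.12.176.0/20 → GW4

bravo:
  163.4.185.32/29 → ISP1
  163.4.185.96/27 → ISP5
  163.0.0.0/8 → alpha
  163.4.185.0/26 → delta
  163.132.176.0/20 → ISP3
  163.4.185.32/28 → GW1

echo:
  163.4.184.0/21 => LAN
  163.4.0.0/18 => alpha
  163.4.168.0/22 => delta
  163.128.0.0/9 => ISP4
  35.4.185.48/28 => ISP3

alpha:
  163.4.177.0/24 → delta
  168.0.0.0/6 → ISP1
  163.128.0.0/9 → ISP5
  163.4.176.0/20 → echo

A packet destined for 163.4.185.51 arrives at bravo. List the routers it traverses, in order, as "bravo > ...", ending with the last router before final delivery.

bravo > delta > alpha > echo

At bravo: longest match for 163.4.185.51 is 163.4.185.0/26 -> delta
At delta: longest match for 163.4.185.51 is 163.4.0.0/16 -> alpha
At alpha: longest match for 163.4.185.51 is 163.4.176.0/20 -> echo
At echo: longest match for 163.4.185.51 is 163.4.184.0/21 -> LAN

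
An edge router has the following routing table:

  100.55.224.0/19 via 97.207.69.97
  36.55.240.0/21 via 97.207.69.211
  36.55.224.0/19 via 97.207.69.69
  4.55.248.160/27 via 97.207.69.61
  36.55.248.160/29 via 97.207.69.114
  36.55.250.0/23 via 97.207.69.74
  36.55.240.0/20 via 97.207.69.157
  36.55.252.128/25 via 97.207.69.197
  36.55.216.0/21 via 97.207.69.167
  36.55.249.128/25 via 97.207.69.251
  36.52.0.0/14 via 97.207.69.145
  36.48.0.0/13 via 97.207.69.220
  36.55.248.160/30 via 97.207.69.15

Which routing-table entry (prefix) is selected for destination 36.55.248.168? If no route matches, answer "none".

36.55.240.0/20

Entries matching 36.55.248.168:
  36.48.0.0/13 (36.48.0.0 - 36.55.255.255)
  36.52.0.0/14 (36.52.0.0 - 36.55.255.255)
  36.55.224.0/19 (36.55.224.0 - 36.55.255.255)
  36.55.240.0/20 (36.55.240.0 - 36.55.255.255)
Most specific is 36.55.240.0/20.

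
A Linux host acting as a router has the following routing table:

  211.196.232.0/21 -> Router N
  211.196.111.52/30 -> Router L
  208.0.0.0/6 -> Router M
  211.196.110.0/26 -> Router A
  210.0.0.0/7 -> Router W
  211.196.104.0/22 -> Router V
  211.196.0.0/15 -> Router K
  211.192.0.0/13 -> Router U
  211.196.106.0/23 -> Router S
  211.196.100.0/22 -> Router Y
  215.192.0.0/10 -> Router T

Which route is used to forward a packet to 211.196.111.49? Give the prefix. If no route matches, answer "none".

211.196.0.0/15

Entries matching 211.196.111.49:
  208.0.0.0/6 (208.0.0.0 - 211.255.255.255)
  210.0.0.0/7 (210.0.0.0 - 211.255.255.255)
  211.192.0.0/13 (211.192.0.0 - 211.199.255.255)
  211.196.0.0/15 (211.196.0.0 - 211.197.255.255)
Most specific is 211.196.0.0/15.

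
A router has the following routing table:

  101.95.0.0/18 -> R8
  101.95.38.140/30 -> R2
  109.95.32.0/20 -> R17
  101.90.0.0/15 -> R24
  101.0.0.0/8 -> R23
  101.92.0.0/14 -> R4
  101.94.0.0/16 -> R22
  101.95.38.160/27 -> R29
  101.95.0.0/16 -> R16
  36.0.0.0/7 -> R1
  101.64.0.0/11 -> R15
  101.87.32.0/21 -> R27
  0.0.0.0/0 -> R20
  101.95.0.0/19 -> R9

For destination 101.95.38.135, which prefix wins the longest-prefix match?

101.95.0.0/18

Entries matching 101.95.38.135:
  0.0.0.0/0 (default, matches everything)
  101.0.0.0/8 (101.0.0.0 - 101.255.255.255)
  101.64.0.0/11 (101.64.0.0 - 101.95.255.255)
  101.92.0.0/14 (101.92.0.0 - 101.95.255.255)
  101.95.0.0/16 (101.95.0.0 - 101.95.255.255)
  101.95.0.0/18 (101.95.0.0 - 101.95.63.255)
Most specific is 101.95.0.0/18.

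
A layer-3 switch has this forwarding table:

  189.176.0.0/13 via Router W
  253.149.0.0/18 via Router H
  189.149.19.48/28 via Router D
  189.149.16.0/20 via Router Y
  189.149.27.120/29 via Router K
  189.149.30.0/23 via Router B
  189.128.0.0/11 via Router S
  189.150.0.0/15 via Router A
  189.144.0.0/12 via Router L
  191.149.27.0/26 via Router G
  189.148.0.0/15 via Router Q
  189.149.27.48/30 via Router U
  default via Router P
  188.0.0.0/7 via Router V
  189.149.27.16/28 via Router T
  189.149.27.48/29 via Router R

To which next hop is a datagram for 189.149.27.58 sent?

Router Y

Routes whose prefix contains 189.149.27.58:
  0.0.0.0/0 (default, matches everything) -> Router P
  188.0.0.0/7 (188.0.0.0 - 189.255.255.255) -> Router V
  189.128.0.0/11 (189.128.0.0 - 189.159.255.255) -> Router S
  189.144.0.0/12 (189.144.0.0 - 189.159.255.255) -> Router L
  189.148.0.0/15 (189.148.0.0 - 189.149.255.255) -> Router Q
  189.149.16.0/20 (189.149.16.0 - 189.149.31.255) -> Router Y
More-specific entries that do NOT match:
  189.149.27.48/30 (189.149.27.48 - 189.149.27.51) does not contain 189.149.27.58
  189.149.27.120/29 (189.149.27.120 - 189.149.27.127) does not contain 189.149.27.58
  189.149.27.48/29 (189.149.27.48 - 189.149.27.55) does not contain 189.149.27.58
  189.149.19.48/28 (189.149.19.48 - 189.149.19.63) does not contain 189.149.27.58
  189.149.27.16/28 (189.149.27.16 - 189.149.27.31) does not contain 189.149.27.58
  191.149.27.0/26 (191.149.27.0 - 191.149.27.63) does not contain 189.149.27.58
  189.149.30.0/23 (189.149.30.0 - 189.149.31.255) does not contain 189.149.27.58
Longest matching prefix is /20 -> next hop Router Y.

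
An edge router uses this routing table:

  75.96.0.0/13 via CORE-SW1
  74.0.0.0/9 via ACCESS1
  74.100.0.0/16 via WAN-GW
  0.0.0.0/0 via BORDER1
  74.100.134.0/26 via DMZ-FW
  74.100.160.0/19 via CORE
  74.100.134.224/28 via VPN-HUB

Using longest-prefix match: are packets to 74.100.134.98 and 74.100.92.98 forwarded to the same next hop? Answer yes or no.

74.100.134.98: longest match 74.100.0.0/16 -> WAN-GW
74.100.92.98: longest match 74.100.0.0/16 -> WAN-GW

yes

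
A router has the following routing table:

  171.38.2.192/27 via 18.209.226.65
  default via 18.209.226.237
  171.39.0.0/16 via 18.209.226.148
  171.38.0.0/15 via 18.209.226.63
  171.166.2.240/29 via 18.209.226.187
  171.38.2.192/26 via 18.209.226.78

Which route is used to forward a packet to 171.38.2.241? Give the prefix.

Entries matching 171.38.2.241:
  0.0.0.0/0 (default, matches everything)
  171.38.0.0/15 (171.38.0.0 - 171.39.255.255)
  171.38.2.192/26 (171.38.2.192 - 171.38.2.255)
Most specific is 171.38.2.192/26.

171.38.2.192/26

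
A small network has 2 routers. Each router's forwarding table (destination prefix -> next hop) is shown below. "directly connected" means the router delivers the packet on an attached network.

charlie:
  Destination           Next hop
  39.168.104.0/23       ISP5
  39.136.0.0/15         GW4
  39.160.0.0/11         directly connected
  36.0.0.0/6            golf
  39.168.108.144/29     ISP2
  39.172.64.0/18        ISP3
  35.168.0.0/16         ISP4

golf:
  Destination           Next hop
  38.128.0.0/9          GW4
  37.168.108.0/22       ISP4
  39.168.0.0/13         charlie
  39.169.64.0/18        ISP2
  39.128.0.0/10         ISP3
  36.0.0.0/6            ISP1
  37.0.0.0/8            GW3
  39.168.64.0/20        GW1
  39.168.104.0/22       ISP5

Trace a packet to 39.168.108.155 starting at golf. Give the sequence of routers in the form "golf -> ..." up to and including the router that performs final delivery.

At golf: longest match for 39.168.108.155 is 39.168.0.0/13 -> charlie
At charlie: longest match for 39.168.108.155 is 39.160.0.0/11 -> directly connected

golf -> charlie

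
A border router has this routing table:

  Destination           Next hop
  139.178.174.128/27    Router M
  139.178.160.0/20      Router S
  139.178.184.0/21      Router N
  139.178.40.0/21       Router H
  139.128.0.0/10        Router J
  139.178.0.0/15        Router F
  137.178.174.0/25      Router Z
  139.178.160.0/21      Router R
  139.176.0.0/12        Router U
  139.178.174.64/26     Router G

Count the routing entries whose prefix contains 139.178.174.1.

Prefixes containing 139.178.174.1:
  139.128.0.0/10 (139.128.0.0 - 139.191.255.255)
  139.176.0.0/12 (139.176.0.0 - 139.191.255.255)
  139.178.0.0/15 (139.178.0.0 - 139.179.255.255)
  139.178.160.0/20 (139.178.160.0 - 139.178.175.255)
Total matching entries: 4.

4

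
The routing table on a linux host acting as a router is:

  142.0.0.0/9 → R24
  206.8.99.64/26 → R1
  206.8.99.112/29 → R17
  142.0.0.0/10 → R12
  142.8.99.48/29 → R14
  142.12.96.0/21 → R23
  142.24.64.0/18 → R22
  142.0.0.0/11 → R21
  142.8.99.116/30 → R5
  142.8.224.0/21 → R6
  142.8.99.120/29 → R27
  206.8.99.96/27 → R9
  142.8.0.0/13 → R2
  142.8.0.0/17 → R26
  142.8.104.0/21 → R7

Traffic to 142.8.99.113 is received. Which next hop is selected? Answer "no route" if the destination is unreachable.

R26

Routes whose prefix contains 142.8.99.113:
  142.0.0.0/9 (142.0.0.0 - 142.127.255.255) -> R24
  142.0.0.0/10 (142.0.0.0 - 142.63.255.255) -> R12
  142.0.0.0/11 (142.0.0.0 - 142.31.255.255) -> R21
  142.8.0.0/13 (142.8.0.0 - 142.15.255.255) -> R2
  142.8.0.0/17 (142.8.0.0 - 142.8.127.255) -> R26
More-specific entries that do NOT match:
  142.8.99.116/30 (142.8.99.116 - 142.8.99.119) does not contain 142.8.99.113
  206.8.99.112/29 (206.8.99.112 - 206.8.99.119) does not contain 142.8.99.113
  142.8.99.48/29 (142.8.99.48 - 142.8.99.55) does not contain 142.8.99.113
  142.8.99.120/29 (142.8.99.120 - 142.8.99.127) does not contain 142.8.99.113
  206.8.99.96/27 (206.8.99.96 - 206.8.99.127) does not contain 142.8.99.113
  206.8.99.64/26 (206.8.99.64 - 206.8.99.127) does not contain 142.8.99.113
  142.12.96.0/21 (142.12.96.0 - 142.12.103.255) does not contain 142.8.99.113
  142.8.224.0/21 (142.8.224.0 - 142.8.231.255) does not contain 142.8.99.113
  142.8.104.0/21 (142.8.104.0 - 142.8.111.255) does not contain 142.8.99.113
  142.24.64.0/18 (142.24.64.0 - 142.24.127.255) does not contain 142.8.99.113
Longest matching prefix is /17 -> next hop R26.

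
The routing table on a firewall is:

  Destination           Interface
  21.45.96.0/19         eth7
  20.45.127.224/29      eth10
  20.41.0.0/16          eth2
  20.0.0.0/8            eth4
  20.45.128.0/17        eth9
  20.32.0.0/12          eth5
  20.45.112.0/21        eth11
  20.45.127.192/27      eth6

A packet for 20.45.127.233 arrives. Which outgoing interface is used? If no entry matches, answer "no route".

Routes whose prefix contains 20.45.127.233:
  20.0.0.0/8 (20.0.0.0 - 20.255.255.255) -> eth4
  20.32.0.0/12 (20.32.0.0 - 20.47.255.255) -> eth5
More-specific entries that do NOT match:
  20.45.127.224/29 (20.45.127.224 - 20.45.127.231) does not contain 20.45.127.233
  20.45.127.192/27 (20.45.127.192 - 20.45.127.223) does not contain 20.45.127.233
  20.45.112.0/21 (20.45.112.0 - 20.45.119.255) does not contain 20.45.127.233
  21.45.96.0/19 (21.45.96.0 - 21.45.127.255) does not contain 20.45.127.233
  20.45.128.0/17 (20.45.128.0 - 20.45.255.255) does not contain 20.45.127.233
  20.41.0.0/16 (20.41.0.0 - 20.41.255.255) does not contain 20.45.127.233
Longest matching prefix is /12 -> interface eth5.

eth5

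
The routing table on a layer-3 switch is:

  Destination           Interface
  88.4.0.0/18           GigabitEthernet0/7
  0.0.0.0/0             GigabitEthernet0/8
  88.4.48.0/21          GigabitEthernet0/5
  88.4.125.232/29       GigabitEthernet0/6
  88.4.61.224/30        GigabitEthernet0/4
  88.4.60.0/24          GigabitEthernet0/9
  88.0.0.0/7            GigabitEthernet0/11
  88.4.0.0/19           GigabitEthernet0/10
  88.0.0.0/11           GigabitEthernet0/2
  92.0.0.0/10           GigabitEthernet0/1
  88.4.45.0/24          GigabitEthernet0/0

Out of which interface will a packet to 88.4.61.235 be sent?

GigabitEthernet0/7

Routes whose prefix contains 88.4.61.235:
  0.0.0.0/0 (default, matches everything) -> GigabitEthernet0/8
  88.0.0.0/7 (88.0.0.0 - 89.255.255.255) -> GigabitEthernet0/11
  88.0.0.0/11 (88.0.0.0 - 88.31.255.255) -> GigabitEthernet0/2
  88.4.0.0/18 (88.4.0.0 - 88.4.63.255) -> GigabitEthernet0/7
More-specific entries that do NOT match:
  88.4.61.224/30 (88.4.61.224 - 88.4.61.227) does not contain 88.4.61.235
  88.4.125.232/29 (88.4.125.232 - 88.4.125.239) does not contain 88.4.61.235
  88.4.60.0/24 (88.4.60.0 - 88.4.60.255) does not contain 88.4.61.235
  88.4.45.0/24 (88.4.45.0 - 88.4.45.255) does not contain 88.4.61.235
  88.4.48.0/21 (88.4.48.0 - 88.4.55.255) does not contain 88.4.61.235
  88.4.0.0/19 (88.4.0.0 - 88.4.31.255) does not contain 88.4.61.235
Longest matching prefix is /18 -> interface GigabitEthernet0/7.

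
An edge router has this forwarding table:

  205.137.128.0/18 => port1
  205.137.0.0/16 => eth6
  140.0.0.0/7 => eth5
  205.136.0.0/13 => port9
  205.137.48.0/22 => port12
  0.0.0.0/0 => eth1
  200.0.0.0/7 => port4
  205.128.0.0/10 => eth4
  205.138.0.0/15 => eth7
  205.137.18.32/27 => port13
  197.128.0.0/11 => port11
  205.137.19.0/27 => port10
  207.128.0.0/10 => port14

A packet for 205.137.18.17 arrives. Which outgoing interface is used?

eth6

Routes whose prefix contains 205.137.18.17:
  0.0.0.0/0 (default, matches everything) -> eth1
  205.128.0.0/10 (205.128.0.0 - 205.191.255.255) -> eth4
  205.136.0.0/13 (205.136.0.0 - 205.143.255.255) -> port9
  205.137.0.0/16 (205.137.0.0 - 205.137.255.255) -> eth6
More-specific entries that do NOT match:
  205.137.18.32/27 (205.137.18.32 - 205.137.18.63) does not contain 205.137.18.17
  205.137.19.0/27 (205.137.19.0 - 205.137.19.31) does not contain 205.137.18.17
  205.137.48.0/22 (205.137.48.0 - 205.137.51.255) does not contain 205.137.18.17
  205.137.128.0/18 (205.137.128.0 - 205.137.191.255) does not contain 205.137.18.17
Longest matching prefix is /16 -> interface eth6.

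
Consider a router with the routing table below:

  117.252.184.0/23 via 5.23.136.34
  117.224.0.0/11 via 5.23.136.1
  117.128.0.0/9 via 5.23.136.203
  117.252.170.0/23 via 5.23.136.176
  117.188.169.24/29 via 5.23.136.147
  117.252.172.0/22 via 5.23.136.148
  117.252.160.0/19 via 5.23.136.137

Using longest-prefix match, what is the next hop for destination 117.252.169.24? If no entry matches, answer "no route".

Routes whose prefix contains 117.252.169.24:
  117.128.0.0/9 (117.128.0.0 - 117.255.255.255) -> 5.23.136.203
  117.224.0.0/11 (117.224.0.0 - 117.255.255.255) -> 5.23.136.1
  117.252.160.0/19 (117.252.160.0 - 117.252.191.255) -> 5.23.136.137
More-specific entries that do NOT match:
  117.188.169.24/29 (117.188.169.24 - 117.188.169.31) does not contain 117.252.169.24
  117.252.184.0/23 (117.252.184.0 - 117.252.185.255) does not contain 117.252.169.24
  117.252.170.0/23 (117.252.170.0 - 117.252.171.255) does not contain 117.252.169.24
  117.252.172.0/22 (117.252.172.0 - 117.252.175.255) does not contain 117.252.169.24
Longest matching prefix is /19 -> next hop 5.23.136.137.

5.23.136.137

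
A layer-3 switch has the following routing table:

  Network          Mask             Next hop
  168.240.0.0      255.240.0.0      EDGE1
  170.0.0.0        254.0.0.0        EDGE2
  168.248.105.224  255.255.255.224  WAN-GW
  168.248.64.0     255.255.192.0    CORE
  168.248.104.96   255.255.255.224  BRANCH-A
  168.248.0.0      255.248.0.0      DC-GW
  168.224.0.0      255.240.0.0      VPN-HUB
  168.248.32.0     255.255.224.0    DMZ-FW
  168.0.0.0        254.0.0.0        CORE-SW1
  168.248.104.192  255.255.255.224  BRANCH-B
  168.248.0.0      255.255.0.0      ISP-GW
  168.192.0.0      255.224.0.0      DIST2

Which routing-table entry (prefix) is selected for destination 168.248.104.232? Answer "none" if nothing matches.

Entries matching 168.248.104.232:
  168.0.0.0/7 (168.0.0.0 - 169.255.255.255)
  168.240.0.0/12 (168.240.0.0 - 168.255.255.255)
  168.248.0.0/13 (168.248.0.0 - 168.255.255.255)
  168.248.0.0/16 (168.248.0.0 - 168.248.255.255)
  168.248.64.0/18 (168.248.64.0 - 168.248.127.255)
Most specific is 168.248.64.0/18.

168.248.64.0/18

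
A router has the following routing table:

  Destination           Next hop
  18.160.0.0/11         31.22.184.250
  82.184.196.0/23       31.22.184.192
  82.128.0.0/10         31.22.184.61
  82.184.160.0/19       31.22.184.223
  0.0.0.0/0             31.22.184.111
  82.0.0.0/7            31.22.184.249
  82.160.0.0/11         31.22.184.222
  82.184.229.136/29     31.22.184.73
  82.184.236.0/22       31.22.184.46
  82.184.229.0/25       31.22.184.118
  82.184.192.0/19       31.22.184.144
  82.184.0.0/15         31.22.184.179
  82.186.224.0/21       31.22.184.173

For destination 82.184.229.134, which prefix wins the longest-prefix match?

82.184.0.0/15

Entries matching 82.184.229.134:
  0.0.0.0/0 (default, matches everything)
  82.0.0.0/7 (82.0.0.0 - 83.255.255.255)
  82.128.0.0/10 (82.128.0.0 - 82.191.255.255)
  82.160.0.0/11 (82.160.0.0 - 82.191.255.255)
  82.184.0.0/15 (82.184.0.0 - 82.185.255.255)
Most specific is 82.184.0.0/15.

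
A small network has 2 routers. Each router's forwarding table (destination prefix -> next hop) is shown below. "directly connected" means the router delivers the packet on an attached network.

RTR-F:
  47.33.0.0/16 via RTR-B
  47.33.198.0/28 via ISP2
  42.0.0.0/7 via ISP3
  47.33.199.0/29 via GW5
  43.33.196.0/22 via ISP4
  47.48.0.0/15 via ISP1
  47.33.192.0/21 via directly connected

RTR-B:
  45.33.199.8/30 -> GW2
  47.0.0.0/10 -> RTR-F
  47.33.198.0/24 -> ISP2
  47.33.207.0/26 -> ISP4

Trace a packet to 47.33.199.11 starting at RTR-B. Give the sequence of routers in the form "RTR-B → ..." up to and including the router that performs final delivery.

RTR-B → RTR-F

At RTR-B: longest match for 47.33.199.11 is 47.0.0.0/10 -> RTR-F
At RTR-F: longest match for 47.33.199.11 is 47.33.192.0/21 -> directly connected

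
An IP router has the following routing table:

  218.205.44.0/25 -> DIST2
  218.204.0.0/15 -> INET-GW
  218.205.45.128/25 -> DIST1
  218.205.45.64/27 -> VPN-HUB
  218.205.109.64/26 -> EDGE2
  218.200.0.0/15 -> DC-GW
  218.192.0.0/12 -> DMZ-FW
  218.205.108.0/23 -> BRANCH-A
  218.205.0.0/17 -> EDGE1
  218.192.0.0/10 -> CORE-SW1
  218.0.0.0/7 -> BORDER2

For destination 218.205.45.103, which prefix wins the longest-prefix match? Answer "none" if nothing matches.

218.205.0.0/17

Entries matching 218.205.45.103:
  218.0.0.0/7 (218.0.0.0 - 219.255.255.255)
  218.192.0.0/10 (218.192.0.0 - 218.255.255.255)
  218.192.0.0/12 (218.192.0.0 - 218.207.255.255)
  218.204.0.0/15 (218.204.0.0 - 218.205.255.255)
  218.205.0.0/17 (218.205.0.0 - 218.205.127.255)
Most specific is 218.205.0.0/17.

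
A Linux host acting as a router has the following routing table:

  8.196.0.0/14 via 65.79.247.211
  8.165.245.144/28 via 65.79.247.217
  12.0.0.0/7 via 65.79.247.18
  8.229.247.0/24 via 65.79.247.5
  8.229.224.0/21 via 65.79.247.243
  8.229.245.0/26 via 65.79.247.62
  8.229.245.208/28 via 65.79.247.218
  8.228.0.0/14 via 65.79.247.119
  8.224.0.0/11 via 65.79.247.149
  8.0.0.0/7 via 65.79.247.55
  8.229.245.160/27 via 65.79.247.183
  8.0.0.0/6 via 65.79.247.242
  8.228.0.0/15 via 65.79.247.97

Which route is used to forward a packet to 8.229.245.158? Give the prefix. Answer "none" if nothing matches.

Entries matching 8.229.245.158:
  8.0.0.0/6 (8.0.0.0 - 11.255.255.255)
  8.0.0.0/7 (8.0.0.0 - 9.255.255.255)
  8.224.0.0/11 (8.224.0.0 - 8.255.255.255)
  8.228.0.0/14 (8.228.0.0 - 8.231.255.255)
  8.228.0.0/15 (8.228.0.0 - 8.229.255.255)
Most specific is 8.228.0.0/15.

8.228.0.0/15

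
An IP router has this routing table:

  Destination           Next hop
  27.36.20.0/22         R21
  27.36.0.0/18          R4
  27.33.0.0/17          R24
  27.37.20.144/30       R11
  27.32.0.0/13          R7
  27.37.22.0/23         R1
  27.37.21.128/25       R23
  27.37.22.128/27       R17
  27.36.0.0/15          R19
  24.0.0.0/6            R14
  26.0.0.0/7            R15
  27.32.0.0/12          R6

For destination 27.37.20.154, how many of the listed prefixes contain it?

5

Prefixes containing 27.37.20.154:
  24.0.0.0/6 (24.0.0.0 - 27.255.255.255)
  26.0.0.0/7 (26.0.0.0 - 27.255.255.255)
  27.32.0.0/12 (27.32.0.0 - 27.47.255.255)
  27.32.0.0/13 (27.32.0.0 - 27.39.255.255)
  27.36.0.0/15 (27.36.0.0 - 27.37.255.255)
Total matching entries: 5.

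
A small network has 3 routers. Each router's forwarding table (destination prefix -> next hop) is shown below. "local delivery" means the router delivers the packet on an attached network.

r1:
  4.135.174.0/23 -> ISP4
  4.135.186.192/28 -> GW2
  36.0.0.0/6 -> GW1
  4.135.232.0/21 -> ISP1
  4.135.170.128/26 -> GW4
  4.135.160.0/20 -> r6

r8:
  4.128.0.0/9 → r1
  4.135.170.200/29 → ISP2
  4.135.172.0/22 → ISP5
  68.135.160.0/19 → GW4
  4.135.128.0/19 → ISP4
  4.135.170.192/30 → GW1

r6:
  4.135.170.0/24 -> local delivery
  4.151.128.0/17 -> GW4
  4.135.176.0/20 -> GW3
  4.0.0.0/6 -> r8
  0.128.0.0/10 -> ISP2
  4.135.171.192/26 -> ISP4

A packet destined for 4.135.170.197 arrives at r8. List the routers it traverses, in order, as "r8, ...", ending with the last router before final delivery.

r8, r1, r6

At r8: longest match for 4.135.170.197 is 4.128.0.0/9 -> r1
At r1: longest match for 4.135.170.197 is 4.135.160.0/20 -> r6
At r6: longest match for 4.135.170.197 is 4.135.170.0/24 -> local delivery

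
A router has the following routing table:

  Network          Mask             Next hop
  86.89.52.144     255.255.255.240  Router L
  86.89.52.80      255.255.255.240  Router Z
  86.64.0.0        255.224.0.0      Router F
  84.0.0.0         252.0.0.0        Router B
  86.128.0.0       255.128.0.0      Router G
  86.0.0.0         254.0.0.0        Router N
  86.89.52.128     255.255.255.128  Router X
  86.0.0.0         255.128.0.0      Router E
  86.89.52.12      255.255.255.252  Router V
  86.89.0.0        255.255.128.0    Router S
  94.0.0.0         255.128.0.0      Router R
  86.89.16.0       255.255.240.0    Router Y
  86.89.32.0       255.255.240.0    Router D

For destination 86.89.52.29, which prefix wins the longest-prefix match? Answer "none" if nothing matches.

Entries matching 86.89.52.29:
  84.0.0.0/6 (84.0.0.0 - 87.255.255.255)
  86.0.0.0/7 (86.0.0.0 - 87.255.255.255)
  86.0.0.0/9 (86.0.0.0 - 86.127.255.255)
  86.64.0.0/11 (86.64.0.0 - 86.95.255.255)
  86.89.0.0/17 (86.89.0.0 - 86.89.127.255)
Most specific is 86.89.0.0/17.

86.89.0.0/17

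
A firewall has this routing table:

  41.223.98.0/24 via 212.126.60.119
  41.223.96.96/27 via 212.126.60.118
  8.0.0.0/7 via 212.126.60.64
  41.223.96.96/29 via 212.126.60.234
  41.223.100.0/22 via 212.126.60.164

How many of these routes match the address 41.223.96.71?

No listed prefix contains 41.223.96.71.
Total matching entries: 0.

0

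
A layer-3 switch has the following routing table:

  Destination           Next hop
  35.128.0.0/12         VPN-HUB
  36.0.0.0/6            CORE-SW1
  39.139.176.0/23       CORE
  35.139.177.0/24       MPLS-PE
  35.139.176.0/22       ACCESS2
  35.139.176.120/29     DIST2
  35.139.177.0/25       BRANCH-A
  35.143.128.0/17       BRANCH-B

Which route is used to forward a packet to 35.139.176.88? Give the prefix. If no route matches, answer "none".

Entries matching 35.139.176.88:
  35.128.0.0/12 (35.128.0.0 - 35.143.255.255)
  35.139.176.0/22 (35.139.176.0 - 35.139.179.255)
Most specific is 35.139.176.0/22.

35.139.176.0/22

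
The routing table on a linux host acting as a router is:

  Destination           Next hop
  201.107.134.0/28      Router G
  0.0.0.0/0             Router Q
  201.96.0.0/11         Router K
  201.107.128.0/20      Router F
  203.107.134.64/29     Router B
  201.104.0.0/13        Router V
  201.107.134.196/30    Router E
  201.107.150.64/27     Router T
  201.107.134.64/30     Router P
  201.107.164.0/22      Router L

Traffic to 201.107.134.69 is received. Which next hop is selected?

Router F

Routes whose prefix contains 201.107.134.69:
  0.0.0.0/0 (default, matches everything) -> Router Q
  201.96.0.0/11 (201.96.0.0 - 201.127.255.255) -> Router K
  201.104.0.0/13 (201.104.0.0 - 201.111.255.255) -> Router V
  201.107.128.0/20 (201.107.128.0 - 201.107.143.255) -> Router F
More-specific entries that do NOT match:
  201.107.134.196/30 (201.107.134.196 - 201.107.134.199) does not contain 201.107.134.69
  201.107.134.64/30 (201.107.134.64 - 201.107.134.67) does not contain 201.107.134.69
  203.107.134.64/29 (203.107.134.64 - 203.107.134.71) does not contain 201.107.134.69
  201.107.134.0/28 (201.107.134.0 - 201.107.134.15) does not contain 201.107.134.69
  201.107.150.64/27 (201.107.150.64 - 201.107.150.95) does not contain 201.107.134.69
  201.107.164.0/22 (201.107.164.0 - 201.107.167.255) does not contain 201.107.134.69
Longest matching prefix is /20 -> next hop Router F.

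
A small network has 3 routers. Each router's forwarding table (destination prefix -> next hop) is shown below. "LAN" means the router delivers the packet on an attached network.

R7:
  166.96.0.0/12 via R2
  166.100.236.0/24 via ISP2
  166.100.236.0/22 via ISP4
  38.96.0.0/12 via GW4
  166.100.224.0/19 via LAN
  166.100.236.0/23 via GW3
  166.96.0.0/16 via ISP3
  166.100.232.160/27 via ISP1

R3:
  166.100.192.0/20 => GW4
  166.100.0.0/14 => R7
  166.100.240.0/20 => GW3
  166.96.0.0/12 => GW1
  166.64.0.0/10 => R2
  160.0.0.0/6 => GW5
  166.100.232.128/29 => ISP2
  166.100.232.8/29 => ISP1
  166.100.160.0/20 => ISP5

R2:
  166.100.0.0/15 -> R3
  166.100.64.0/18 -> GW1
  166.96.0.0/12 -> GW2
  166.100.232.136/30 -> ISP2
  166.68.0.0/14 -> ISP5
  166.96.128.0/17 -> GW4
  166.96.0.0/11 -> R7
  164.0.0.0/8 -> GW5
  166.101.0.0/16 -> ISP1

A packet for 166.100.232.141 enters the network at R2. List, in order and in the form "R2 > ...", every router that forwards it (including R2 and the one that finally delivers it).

R2 > R3 > R7

At R2: longest match for 166.100.232.141 is 166.100.0.0/15 -> R3
At R3: longest match for 166.100.232.141 is 166.100.0.0/14 -> R7
At R7: longest match for 166.100.232.141 is 166.100.224.0/19 -> LAN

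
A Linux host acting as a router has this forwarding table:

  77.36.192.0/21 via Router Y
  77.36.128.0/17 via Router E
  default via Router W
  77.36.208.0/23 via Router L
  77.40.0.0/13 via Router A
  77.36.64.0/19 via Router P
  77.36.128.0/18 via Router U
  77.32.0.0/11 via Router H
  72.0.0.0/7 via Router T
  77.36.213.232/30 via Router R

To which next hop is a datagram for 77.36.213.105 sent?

Routes whose prefix contains 77.36.213.105:
  0.0.0.0/0 (default, matches everything) -> Router W
  77.32.0.0/11 (77.32.0.0 - 77.63.255.255) -> Router H
  77.36.128.0/17 (77.36.128.0 - 77.36.255.255) -> Router E
More-specific entries that do NOT match:
  77.36.213.232/30 (77.36.213.232 - 77.36.213.235) does not contain 77.36.213.105
  77.36.208.0/23 (77.36.208.0 - 77.36.209.255) does not contain 77.36.213.105
  77.36.192.0/21 (77.36.192.0 - 77.36.199.255) does not contain 77.36.213.105
  77.36.64.0/19 (77.36.64.0 - 77.36.95.255) does not contain 77.36.213.105
  77.36.128.0/18 (77.36.128.0 - 77.36.191.255) does not contain 77.36.213.105
Longest matching prefix is /17 -> next hop Router E.

Router E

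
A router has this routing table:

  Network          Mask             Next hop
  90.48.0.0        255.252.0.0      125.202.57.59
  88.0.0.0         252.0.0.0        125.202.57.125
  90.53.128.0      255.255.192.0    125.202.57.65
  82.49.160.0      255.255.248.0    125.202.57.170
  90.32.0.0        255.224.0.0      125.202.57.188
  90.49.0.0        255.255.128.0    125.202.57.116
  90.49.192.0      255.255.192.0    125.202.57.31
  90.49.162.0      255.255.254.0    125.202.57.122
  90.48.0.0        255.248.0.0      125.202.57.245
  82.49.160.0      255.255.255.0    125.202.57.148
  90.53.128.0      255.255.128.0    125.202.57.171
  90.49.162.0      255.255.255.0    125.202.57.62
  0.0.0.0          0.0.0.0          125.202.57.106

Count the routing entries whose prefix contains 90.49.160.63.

5

Prefixes containing 90.49.160.63:
  0.0.0.0/0 (default, matches everything)
  88.0.0.0/6 (88.0.0.0 - 91.255.255.255)
  90.32.0.0/11 (90.32.0.0 - 90.63.255.255)
  90.48.0.0/13 (90.48.0.0 - 90.55.255.255)
  90.48.0.0/14 (90.48.0.0 - 90.51.255.255)
Total matching entries: 5.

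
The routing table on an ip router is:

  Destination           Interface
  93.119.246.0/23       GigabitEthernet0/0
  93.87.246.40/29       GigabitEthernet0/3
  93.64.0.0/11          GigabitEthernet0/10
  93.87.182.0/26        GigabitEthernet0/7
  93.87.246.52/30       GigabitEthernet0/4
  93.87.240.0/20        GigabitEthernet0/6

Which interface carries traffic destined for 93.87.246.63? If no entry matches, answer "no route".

Routes whose prefix contains 93.87.246.63:
  93.64.0.0/11 (93.64.0.0 - 93.95.255.255) -> GigabitEthernet0/10
  93.87.240.0/20 (93.87.240.0 - 93.87.255.255) -> GigabitEthernet0/6
More-specific entries that do NOT match:
  93.87.246.52/30 (93.87.246.52 - 93.87.246.55) does not contain 93.87.246.63
  93.87.246.40/29 (93.87.246.40 - 93.87.246.47) does not contain 93.87.246.63
  93.87.182.0/26 (93.87.182.0 - 93.87.182.63) does not contain 93.87.246.63
  93.119.246.0/23 (93.119.246.0 - 93.119.247.255) does not contain 93.87.246.63
Longest matching prefix is /20 -> interface GigabitEthernet0/6.

GigabitEthernet0/6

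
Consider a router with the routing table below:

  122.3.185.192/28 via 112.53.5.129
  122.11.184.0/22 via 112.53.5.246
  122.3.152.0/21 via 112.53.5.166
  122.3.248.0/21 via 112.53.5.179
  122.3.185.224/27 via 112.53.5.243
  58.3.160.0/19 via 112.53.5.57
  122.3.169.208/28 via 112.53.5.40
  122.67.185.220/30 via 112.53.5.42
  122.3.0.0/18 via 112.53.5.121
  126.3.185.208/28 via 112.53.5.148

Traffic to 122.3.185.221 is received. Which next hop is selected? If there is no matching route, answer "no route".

no route

No entry's prefix contains 122.3.185.221; there is no default route.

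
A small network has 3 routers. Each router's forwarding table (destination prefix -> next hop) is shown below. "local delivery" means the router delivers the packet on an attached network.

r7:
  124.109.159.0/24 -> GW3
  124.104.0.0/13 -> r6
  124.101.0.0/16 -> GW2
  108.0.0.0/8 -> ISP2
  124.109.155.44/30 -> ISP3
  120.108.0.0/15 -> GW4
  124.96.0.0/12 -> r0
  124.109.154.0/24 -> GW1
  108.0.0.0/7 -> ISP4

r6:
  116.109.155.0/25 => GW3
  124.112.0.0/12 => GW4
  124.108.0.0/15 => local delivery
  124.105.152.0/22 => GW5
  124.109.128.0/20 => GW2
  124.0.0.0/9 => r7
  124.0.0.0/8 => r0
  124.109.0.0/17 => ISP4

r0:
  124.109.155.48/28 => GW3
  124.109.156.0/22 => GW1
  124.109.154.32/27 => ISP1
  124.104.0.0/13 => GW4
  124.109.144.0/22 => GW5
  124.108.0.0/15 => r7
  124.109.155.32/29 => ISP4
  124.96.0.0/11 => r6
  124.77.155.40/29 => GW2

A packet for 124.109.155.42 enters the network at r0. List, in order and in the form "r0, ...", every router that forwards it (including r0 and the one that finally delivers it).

At r0: longest match for 124.109.155.42 is 124.108.0.0/15 -> r7
At r7: longest match for 124.109.155.42 is 124.104.0.0/13 -> r6
At r6: longest match for 124.109.155.42 is 124.108.0.0/15 -> local delivery

r0, r7, r6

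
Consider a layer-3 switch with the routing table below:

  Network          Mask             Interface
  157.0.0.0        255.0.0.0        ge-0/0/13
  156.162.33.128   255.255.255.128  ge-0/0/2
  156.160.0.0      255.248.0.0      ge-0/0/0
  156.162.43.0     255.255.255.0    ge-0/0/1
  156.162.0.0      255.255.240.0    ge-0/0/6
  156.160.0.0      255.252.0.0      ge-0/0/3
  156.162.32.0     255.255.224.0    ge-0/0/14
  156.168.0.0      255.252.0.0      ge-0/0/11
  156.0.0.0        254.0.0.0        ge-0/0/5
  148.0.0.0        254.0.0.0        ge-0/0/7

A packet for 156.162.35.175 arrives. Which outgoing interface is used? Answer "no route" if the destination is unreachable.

Routes whose prefix contains 156.162.35.175:
  156.0.0.0/7 (156.0.0.0 - 157.255.255.255) -> ge-0/0/5
  156.160.0.0/13 (156.160.0.0 - 156.167.255.255) -> ge-0/0/0
  156.160.0.0/14 (156.160.0.0 - 156.163.255.255) -> ge-0/0/3
  156.162.32.0/19 (156.162.32.0 - 156.162.63.255) -> ge-0/0/14
More-specific entries that do NOT match:
  156.162.33.128/25 (156.162.33.128 - 156.162.33.255) does not contain 156.162.35.175
  156.162.43.0/24 (156.162.43.0 - 156.162.43.255) does not contain 156.162.35.175
  156.162.0.0/20 (156.162.0.0 - 156.162.15.255) does not contain 156.162.35.175
Longest matching prefix is /19 -> interface ge-0/0/14.

ge-0/0/14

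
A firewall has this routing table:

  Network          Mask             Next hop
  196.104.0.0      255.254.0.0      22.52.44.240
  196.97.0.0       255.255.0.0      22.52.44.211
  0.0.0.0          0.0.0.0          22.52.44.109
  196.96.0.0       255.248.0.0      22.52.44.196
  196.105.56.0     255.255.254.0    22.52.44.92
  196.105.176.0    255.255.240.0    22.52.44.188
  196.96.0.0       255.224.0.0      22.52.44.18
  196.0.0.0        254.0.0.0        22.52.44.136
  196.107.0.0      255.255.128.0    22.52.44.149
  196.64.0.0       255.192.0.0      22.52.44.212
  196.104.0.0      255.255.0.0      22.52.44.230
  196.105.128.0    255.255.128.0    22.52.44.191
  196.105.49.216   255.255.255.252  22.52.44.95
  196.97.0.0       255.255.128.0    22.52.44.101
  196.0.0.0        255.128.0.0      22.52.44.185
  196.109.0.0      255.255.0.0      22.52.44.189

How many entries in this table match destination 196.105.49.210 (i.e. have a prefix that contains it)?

6

Prefixes containing 196.105.49.210:
  0.0.0.0/0 (default, matches everything)
  196.0.0.0/7 (196.0.0.0 - 197.255.255.255)
  196.0.0.0/9 (196.0.0.0 - 196.127.255.255)
  196.64.0.0/10 (196.64.0.0 - 196.127.255.255)
  196.96.0.0/11 (196.96.0.0 - 196.127.255.255)
  196.104.0.0/15 (196.104.0.0 - 196.105.255.255)
Total matching entries: 6.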